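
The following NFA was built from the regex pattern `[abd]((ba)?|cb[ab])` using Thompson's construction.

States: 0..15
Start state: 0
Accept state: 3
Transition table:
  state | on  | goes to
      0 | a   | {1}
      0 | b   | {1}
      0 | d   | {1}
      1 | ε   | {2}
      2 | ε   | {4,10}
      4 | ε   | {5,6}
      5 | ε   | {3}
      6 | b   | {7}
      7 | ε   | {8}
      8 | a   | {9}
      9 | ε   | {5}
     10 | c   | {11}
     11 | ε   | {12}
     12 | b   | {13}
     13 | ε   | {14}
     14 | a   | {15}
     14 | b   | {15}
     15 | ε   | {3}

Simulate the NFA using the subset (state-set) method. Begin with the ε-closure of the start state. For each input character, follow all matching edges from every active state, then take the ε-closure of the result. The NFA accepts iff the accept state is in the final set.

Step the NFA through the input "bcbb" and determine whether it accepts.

Answer: ACCEPT

Trace:
start: ε-closure({0}) = {0}
'b' @ 1: {1,2,3,4,5,6,10}  (accept∈set)
'c' @ 2: {11,12}
'b' @ 3: {13,14}
'b' @ 4: {3,15}  (accept∈set)
final: {3,15}; accept 3 in set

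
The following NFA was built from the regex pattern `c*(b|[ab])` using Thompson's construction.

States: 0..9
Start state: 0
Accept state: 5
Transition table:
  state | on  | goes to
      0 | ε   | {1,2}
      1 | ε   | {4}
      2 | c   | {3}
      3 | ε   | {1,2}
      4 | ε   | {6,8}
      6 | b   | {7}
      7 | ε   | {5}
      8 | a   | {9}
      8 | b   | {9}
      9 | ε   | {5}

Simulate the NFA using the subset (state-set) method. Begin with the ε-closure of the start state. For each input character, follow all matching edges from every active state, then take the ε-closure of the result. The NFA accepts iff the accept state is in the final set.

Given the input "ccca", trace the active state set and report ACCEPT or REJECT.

Answer: ACCEPT

Trace:
S₀ = ε-closure({0}) = {0,1,2,4,6,8}
'c' @ 1: {1,2,3,4,6,8}
'c' @ 2: {1,2,3,4,6,8}
'c' @ 3: {1,2,3,4,6,8}
'a' @ 4: {5,9}  (accept∈set)
final: {5,9}; accept 5 in set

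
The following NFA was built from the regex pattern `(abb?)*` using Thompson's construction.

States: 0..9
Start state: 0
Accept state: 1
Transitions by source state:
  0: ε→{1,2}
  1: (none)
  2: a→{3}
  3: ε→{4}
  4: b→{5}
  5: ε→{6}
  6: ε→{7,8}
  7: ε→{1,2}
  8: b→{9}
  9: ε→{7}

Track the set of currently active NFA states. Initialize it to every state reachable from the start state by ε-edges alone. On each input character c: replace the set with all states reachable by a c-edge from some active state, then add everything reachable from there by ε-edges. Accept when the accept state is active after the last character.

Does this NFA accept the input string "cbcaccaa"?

Answer: REJECT

Trace:
start: ε-closure({0}) = {0,1,2}
'c' @ 1: {}  — state set empty
rest 'bcaccaa' ignored (set empty)
end set {} — state 1 not in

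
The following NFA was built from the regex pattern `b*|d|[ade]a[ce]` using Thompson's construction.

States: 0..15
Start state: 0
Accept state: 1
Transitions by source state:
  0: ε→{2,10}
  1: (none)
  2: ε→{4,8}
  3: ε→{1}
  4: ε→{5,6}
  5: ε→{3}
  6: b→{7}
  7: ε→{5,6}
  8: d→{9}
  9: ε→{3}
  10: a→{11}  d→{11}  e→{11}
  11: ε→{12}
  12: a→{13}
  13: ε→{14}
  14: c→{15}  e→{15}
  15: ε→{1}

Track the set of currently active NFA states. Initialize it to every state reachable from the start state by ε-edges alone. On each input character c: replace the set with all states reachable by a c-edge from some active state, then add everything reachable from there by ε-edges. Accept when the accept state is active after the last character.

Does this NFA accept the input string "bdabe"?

initial (ε-close {0}): {0,1,2,3,4,5,6,8,10}
'b' @ 1: {1,3,5,6,7}  ✓accept
'd' @ 2: {}  — dead — no transitions
rest 'abe' ignored (set empty)
after full input: {}  (accept=1 not in)

Answer: REJECT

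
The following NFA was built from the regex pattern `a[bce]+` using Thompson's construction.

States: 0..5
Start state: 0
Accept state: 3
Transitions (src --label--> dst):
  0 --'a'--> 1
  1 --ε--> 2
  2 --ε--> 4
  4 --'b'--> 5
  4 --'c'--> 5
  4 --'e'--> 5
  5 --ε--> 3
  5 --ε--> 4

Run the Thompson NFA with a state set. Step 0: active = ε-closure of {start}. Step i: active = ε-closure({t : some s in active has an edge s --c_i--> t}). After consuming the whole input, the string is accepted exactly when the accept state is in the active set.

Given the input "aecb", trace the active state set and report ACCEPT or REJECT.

start: ε-closure({0}) = {0}
'a' @ 1: {1,2,4}
'e' @ 2: {3,4,5}  [accepting]
'c' @ 3: {3,4,5}  [accepting]
'b' @ 4: {3,4,5}  [accepting]
end set {3,4,5} — state 3 in

Answer: ACCEPT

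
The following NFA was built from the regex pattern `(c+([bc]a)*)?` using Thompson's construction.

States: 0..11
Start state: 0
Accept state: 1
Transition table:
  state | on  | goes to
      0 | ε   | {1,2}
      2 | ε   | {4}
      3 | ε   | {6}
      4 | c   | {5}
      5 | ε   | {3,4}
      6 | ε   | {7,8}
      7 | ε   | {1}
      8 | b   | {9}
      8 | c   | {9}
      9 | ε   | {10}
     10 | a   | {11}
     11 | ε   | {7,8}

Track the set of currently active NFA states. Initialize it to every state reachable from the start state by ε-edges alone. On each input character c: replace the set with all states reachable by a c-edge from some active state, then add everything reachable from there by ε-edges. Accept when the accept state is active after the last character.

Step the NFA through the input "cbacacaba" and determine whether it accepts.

start: ε-closure({0}) = {0,1,2,4}
'c' @ 1: {1,3,4,5,6,7,8}  ✓accept
'b' @ 2: {9,10}
'a' @ 3: {1,7,8,11}  ✓accept
'c' @ 4: {9,10}
'a' @ 5: {1,7,8,11}  ✓accept
'c' @ 6: {9,10}
'a' @ 7: {1,7,8,11}  ✓accept
'b' @ 8: {9,10}
'a' @ 9: {1,7,8,11}  ✓accept
end set {1,7,8,11} — state 1 in

Answer: ACCEPT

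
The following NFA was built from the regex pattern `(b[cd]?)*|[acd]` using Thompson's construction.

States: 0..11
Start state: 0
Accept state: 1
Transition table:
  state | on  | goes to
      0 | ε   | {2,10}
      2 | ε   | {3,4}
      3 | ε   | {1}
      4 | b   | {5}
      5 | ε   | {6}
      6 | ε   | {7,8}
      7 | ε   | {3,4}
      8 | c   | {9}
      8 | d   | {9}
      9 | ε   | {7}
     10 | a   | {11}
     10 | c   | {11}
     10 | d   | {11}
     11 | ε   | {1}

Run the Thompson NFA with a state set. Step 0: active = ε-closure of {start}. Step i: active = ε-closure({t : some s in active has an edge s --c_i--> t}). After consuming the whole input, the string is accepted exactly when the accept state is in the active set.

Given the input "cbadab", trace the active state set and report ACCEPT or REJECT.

initial (ε-close {0}): {0,1,2,3,4,10}
'c' @ 1: {1,11}  ✓accept
'b' @ 2: {}  — dead — no transitions
rest 'adab' ignored (set empty)
final: {}; accept 1 not in set

Answer: REJECT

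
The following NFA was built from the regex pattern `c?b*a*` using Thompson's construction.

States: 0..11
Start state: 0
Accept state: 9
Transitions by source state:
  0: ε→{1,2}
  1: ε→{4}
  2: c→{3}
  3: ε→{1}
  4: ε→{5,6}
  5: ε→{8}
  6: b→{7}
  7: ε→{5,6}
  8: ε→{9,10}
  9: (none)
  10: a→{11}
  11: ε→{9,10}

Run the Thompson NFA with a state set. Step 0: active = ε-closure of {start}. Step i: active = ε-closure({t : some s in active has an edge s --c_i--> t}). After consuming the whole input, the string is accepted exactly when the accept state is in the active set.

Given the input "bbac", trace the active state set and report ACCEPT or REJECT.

Answer: REJECT

Derivation:
start: ε-closure({0}) = {0,1,2,4,5,6,8,9,10}
'b' @ 1: {5,6,7,8,9,10}  (accept∈set)
'b' @ 2: {5,6,7,8,9,10}  (accept∈set)
'a' @ 3: {9,10,11}  (accept∈set)
'c' @ 4: {}  — state set empty
end set {} — state 9 not in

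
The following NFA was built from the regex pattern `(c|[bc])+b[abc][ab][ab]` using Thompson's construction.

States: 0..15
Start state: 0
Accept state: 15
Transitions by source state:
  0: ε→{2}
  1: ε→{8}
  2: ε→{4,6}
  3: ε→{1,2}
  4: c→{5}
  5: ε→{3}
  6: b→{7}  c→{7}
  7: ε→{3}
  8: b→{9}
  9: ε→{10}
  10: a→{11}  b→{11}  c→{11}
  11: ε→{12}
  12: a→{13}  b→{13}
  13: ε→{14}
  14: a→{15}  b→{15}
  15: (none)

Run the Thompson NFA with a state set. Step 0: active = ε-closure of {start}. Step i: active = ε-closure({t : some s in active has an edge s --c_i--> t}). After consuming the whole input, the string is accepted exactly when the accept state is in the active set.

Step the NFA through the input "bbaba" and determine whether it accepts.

Answer: ACCEPT

Derivation:
start: ε-closure({0}) = {0,2,4,6}
'b' @ 1: {1,2,3,4,6,7,8}
'b' @ 2: {1,2,3,4,6,7,8,9,10}
'a' @ 3: {11,12}
'b' @ 4: {13,14}
'a' @ 5: {15}  (accept∈set)
end set {15} — state 15 in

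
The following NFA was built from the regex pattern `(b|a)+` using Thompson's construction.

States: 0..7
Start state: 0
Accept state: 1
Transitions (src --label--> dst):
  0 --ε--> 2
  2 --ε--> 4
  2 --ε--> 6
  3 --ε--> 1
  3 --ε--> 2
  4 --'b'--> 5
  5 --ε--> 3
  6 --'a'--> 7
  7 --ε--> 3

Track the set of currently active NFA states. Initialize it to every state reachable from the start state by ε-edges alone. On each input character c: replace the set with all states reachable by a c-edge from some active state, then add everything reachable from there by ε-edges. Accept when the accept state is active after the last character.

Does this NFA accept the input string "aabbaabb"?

Answer: ACCEPT

Trace:
initial (ε-close {0}): {0,2,4,6}
'a' @ 1: {1,2,3,4,6,7}  (accept∈set)
'a' @ 2: {1,2,3,4,6,7}  (accept∈set)
'b' @ 3: {1,2,3,4,5,6}  (accept∈set)
'b' @ 4: {1,2,3,4,5,6}  (accept∈set)
'a' @ 5: {1,2,3,4,6,7}  (accept∈set)
'a' @ 6: {1,2,3,4,6,7}  (accept∈set)
'b' @ 7: {1,2,3,4,5,6}  (accept∈set)
'b' @ 8: {1,2,3,4,5,6}  (accept∈set)
after full input: {1,2,3,4,5,6}  (accept=1 in)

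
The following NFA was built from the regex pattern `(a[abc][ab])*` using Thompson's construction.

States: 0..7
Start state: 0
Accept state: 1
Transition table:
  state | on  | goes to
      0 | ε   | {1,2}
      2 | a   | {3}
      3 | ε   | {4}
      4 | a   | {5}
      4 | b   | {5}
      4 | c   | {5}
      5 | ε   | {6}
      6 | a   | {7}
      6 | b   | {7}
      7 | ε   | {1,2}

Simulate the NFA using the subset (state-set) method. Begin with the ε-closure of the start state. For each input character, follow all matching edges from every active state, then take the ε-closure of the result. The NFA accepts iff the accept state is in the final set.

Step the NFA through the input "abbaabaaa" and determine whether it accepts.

initial (ε-close {0}): {0,1,2}
'a' @ 1: {3,4}
'b' @ 2: {5,6}
'b' @ 3: {1,2,7}  (accept∈set)
'a' @ 4: {3,4}
'a' @ 5: {5,6}
'b' @ 6: {1,2,7}  (accept∈set)
'a' @ 7: {3,4}
'a' @ 8: {5,6}
'a' @ 9: {1,2,7}  (accept∈set)
final: {1,2,7}; accept 1 in set

Answer: ACCEPT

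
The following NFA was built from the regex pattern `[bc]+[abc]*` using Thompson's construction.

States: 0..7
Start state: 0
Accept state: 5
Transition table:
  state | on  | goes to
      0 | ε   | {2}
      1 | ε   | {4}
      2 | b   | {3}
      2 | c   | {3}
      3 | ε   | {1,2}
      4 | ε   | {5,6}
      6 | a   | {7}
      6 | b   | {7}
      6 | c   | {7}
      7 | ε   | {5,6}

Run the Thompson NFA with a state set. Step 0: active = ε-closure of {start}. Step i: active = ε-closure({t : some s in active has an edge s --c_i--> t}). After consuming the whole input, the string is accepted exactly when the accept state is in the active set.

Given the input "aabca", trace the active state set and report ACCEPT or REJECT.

Answer: REJECT

Trace:
initial (ε-close {0}): {0,2}
'a' @ 1: {}  — dead — no transitions
rest 'abca' ignored (set empty)
final: {}; accept 5 not in set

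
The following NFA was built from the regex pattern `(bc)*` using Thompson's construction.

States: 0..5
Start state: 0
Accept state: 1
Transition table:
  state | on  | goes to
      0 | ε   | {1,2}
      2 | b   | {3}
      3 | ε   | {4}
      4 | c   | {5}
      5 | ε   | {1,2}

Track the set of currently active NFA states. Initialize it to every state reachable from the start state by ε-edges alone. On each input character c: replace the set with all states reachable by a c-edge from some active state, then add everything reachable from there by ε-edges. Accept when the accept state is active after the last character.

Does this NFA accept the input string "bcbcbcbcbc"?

S₀ = ε-closure({0}) = {0,1,2}
'b' @ 1: {3,4}
'c' @ 2: {1,2,5}  (accept∈set)
'b' @ 3: {3,4}
'c' @ 4: {1,2,5}  (accept∈set)
'b' @ 5: {3,4}
'c' @ 6: {1,2,5}  (accept∈set)
'b' @ 7: {3,4}
'c' @ 8: {1,2,5}  (accept∈set)
'b' @ 9: {3,4}
'c' @ 10: {1,2,5}  (accept∈set)
end set {1,2,5} — state 1 in

Answer: ACCEPT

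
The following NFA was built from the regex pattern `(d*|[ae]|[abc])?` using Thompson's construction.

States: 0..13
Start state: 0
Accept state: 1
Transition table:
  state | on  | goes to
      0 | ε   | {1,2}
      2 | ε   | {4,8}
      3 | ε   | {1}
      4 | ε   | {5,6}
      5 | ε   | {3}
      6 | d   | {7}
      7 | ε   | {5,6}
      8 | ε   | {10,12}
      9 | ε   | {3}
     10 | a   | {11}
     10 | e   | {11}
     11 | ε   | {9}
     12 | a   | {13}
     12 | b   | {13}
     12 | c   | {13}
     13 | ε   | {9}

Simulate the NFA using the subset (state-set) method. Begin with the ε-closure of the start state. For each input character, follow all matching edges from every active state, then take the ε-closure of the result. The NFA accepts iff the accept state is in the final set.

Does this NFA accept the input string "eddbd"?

Answer: REJECT

Derivation:
S₀ = ε-closure({0}) = {0,1,2,3,4,5,6,8,10,12}
'e' @ 1: {1,3,9,11}  [accepting]
'd' @ 2: {}  — state set empty
rest 'dbd' ignored (set empty)
after full input: {}  (accept=1 not in)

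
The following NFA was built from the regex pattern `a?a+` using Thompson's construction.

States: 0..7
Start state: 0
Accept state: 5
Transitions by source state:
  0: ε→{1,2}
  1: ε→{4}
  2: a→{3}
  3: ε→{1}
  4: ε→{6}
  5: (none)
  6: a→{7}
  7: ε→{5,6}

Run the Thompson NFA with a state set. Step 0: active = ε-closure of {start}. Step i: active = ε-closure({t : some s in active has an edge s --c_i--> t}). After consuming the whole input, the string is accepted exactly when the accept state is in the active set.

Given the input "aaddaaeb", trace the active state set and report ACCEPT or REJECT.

S₀ = ε-closure({0}) = {0,1,2,4,6}
'a' @ 1: {1,3,4,5,6,7}  (accept∈set)
'a' @ 2: {5,6,7}  (accept∈set)
'd' @ 3: {}  — dead — no transitions
rest 'daaeb' ignored (set empty)
final: {}; accept 5 not in set

Answer: REJECT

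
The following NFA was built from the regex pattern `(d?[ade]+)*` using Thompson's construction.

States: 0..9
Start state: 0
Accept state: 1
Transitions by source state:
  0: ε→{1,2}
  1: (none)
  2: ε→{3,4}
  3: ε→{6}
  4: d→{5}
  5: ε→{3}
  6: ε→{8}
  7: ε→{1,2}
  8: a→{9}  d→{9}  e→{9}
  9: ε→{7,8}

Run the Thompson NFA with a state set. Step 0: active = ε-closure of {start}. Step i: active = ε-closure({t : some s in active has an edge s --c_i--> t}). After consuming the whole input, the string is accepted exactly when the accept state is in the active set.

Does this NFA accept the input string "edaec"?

Answer: REJECT

Trace:
initial (ε-close {0}): {0,1,2,3,4,6,8}
'e' @ 1: {1,2,3,4,6,7,8,9}  [accepting]
'd' @ 2: {1,2,3,4,5,6,7,8,9}  [accepting]
'a' @ 3: {1,2,3,4,6,7,8,9}  [accepting]
'e' @ 4: {1,2,3,4,6,7,8,9}  [accepting]
'c' @ 5: {}  — dead — no transitions
end set {} — state 1 not in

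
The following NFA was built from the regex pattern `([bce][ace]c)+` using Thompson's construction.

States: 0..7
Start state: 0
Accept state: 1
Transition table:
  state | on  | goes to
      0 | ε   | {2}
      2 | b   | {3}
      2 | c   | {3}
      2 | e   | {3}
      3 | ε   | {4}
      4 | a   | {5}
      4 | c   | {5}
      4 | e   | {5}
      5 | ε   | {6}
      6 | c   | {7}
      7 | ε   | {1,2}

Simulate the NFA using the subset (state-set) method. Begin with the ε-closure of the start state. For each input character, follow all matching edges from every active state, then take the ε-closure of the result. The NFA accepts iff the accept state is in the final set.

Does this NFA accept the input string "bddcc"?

Answer: REJECT

Trace:
start: ε-closure({0}) = {0,2}
'b' @ 1: {3,4}
'd' @ 2: {}  — state set empty
rest 'dcc' ignored (set empty)
end set {} — state 1 not in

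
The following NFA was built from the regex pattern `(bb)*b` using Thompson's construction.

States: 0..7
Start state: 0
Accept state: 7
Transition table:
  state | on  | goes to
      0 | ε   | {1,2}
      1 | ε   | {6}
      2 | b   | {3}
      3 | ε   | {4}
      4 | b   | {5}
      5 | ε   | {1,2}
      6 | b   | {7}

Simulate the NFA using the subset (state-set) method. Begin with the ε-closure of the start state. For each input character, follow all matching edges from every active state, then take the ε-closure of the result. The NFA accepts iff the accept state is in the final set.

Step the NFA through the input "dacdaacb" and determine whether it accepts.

start: ε-closure({0}) = {0,1,2,6}
'd' @ 1: {}  — dead — no transitions
rest 'acdaacb' ignored (set empty)
after full input: {}  (accept=7 not in)

Answer: REJECT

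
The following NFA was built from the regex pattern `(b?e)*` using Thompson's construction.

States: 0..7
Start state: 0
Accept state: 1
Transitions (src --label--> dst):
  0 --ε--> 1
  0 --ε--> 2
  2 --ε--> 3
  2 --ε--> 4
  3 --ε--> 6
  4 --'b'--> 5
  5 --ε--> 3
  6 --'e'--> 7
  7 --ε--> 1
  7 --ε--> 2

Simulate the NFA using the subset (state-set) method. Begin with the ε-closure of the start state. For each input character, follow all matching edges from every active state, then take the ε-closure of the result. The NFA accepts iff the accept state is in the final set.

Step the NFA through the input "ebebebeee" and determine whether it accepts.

start: ε-closure({0}) = {0,1,2,3,4,6}
'e' @ 1: {1,2,3,4,6,7}  [accepting]
'b' @ 2: {3,5,6}
'e' @ 3: {1,2,3,4,6,7}  [accepting]
'b' @ 4: {3,5,6}
'e' @ 5: {1,2,3,4,6,7}  [accepting]
'b' @ 6: {3,5,6}
'e' @ 7: {1,2,3,4,6,7}  [accepting]
'e' @ 8: {1,2,3,4,6,7}  [accepting]
'e' @ 9: {1,2,3,4,6,7}  [accepting]
after full input: {1,2,3,4,6,7}  (accept=1 in)

Answer: ACCEPT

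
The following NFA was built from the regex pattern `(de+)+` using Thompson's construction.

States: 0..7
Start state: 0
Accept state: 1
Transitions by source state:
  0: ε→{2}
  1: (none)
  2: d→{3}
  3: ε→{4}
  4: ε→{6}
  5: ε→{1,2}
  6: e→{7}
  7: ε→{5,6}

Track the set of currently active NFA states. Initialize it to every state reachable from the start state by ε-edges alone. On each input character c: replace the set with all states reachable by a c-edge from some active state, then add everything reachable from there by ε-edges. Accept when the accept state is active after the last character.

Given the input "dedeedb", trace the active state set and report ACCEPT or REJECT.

Answer: REJECT

Steps:
S₀ = ε-closure({0}) = {0,2}
'd' @ 1: {3,4,6}
'e' @ 2: {1,2,5,6,7}  ✓accept
'd' @ 3: {3,4,6}
'e' @ 4: {1,2,5,6,7}  ✓accept
'e' @ 5: {1,2,5,6,7}  ✓accept
'd' @ 6: {3,4,6}
'b' @ 7: {}  — state set empty
final: {}; accept 1 not in set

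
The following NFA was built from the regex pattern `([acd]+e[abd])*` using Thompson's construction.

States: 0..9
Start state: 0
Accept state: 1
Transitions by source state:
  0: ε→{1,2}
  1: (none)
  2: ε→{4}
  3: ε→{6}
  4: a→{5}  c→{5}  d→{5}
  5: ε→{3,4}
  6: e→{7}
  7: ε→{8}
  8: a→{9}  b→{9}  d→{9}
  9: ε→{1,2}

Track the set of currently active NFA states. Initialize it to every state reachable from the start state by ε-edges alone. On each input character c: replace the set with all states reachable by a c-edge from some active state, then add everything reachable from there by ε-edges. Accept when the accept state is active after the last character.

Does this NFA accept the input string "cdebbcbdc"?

Answer: REJECT

Trace:
initial (ε-close {0}): {0,1,2,4}
'c' @ 1: {3,4,5,6}
'd' @ 2: {3,4,5,6}
'e' @ 3: {7,8}
'b' @ 4: {1,2,4,9}  (accept∈set)
'b' @ 5: {}  — no active states
rest 'cbdc' ignored (set empty)
end set {} — state 1 not in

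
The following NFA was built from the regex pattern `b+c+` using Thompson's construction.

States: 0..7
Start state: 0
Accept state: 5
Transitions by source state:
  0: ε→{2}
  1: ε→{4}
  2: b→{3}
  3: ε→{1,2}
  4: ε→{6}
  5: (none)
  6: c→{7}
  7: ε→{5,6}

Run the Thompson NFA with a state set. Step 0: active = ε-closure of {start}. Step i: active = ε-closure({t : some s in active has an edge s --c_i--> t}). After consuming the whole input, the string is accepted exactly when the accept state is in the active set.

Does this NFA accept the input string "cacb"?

start: ε-closure({0}) = {0,2}
'c' @ 1: {}  — state set empty
rest 'acb' ignored (set empty)
final: {}; accept 5 not in set

Answer: REJECT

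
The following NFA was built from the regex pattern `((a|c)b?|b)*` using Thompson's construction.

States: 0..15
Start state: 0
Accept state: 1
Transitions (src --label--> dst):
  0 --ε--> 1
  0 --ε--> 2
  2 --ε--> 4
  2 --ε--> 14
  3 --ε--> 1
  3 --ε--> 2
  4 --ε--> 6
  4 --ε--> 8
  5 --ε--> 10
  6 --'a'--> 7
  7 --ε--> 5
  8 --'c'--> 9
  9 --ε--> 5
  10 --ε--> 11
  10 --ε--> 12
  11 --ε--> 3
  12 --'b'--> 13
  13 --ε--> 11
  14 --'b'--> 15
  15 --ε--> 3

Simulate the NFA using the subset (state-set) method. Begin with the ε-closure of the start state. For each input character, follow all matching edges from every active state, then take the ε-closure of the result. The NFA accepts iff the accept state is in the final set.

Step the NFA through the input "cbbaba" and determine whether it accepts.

Answer: ACCEPT

Trace:
S₀ = ε-closure({0}) = {0,1,2,4,6,8,14}
'c' @ 1: {1,2,3,4,5,6,8,9,10,11,12,14}  [accepting]
'b' @ 2: {1,2,3,4,6,8,11,13,14,15}  [accepting]
'b' @ 3: {1,2,3,4,6,8,14,15}  [accepting]
'a' @ 4: {1,2,3,4,5,6,7,8,10,11,12,14}  [accepting]
'b' @ 5: {1,2,3,4,6,8,11,13,14,15}  [accepting]
'a' @ 6: {1,2,3,4,5,6,7,8,10,11,12,14}  [accepting]
after full input: {1,2,3,4,5,6,7,8,10,11,12,14}  (accept=1 in)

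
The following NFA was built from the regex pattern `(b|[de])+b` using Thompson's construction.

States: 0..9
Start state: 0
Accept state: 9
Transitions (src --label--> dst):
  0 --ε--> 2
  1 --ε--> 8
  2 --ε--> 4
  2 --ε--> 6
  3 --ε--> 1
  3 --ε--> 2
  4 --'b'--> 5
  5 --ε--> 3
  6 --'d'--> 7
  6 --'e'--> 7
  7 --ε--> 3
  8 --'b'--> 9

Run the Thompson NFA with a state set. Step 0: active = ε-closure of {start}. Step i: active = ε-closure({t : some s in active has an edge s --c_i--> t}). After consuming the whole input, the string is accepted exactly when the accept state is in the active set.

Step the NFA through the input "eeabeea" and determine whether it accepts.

Answer: REJECT

Derivation:
S₀ = ε-closure({0}) = {0,2,4,6}
'e' @ 1: {1,2,3,4,6,7,8}
'e' @ 2: {1,2,3,4,6,7,8}
'a' @ 3: {}  — dead — no transitions
rest 'beea' ignored (set empty)
final: {}; accept 9 not in set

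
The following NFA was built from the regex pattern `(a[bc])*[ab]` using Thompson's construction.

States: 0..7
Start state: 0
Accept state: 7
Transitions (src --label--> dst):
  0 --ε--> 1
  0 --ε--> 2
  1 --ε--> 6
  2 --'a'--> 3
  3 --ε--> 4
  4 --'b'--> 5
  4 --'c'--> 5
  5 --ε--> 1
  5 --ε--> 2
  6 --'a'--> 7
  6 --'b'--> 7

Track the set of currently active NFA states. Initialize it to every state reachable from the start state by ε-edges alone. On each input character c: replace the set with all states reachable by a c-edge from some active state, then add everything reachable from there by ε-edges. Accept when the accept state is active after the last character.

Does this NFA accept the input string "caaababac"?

start: ε-closure({0}) = {0,1,2,6}
'c' @ 1: {}  — dead — no transitions
rest 'aaababac' ignored (set empty)
end set {} — state 7 not in

Answer: REJECT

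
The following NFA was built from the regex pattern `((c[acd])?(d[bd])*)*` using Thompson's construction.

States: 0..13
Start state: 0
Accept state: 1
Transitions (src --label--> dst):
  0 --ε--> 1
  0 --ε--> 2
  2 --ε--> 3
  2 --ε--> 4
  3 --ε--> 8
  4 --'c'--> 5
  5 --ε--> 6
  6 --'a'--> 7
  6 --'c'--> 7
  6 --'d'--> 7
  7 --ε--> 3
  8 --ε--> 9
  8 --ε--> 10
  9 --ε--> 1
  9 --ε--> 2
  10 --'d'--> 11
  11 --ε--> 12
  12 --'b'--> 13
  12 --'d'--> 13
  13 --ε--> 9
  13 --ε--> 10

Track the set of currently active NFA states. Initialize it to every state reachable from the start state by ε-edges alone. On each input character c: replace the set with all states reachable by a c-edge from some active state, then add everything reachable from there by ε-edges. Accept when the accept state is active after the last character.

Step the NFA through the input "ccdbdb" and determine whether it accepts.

start: ε-closure({0}) = {0,1,2,3,4,8,9,10}
'c' @ 1: {5,6}
'c' @ 2: {1,2,3,4,7,8,9,10}  ✓accept
'd' @ 3: {11,12}
'b' @ 4: {1,2,3,4,8,9,10,13}  ✓accept
'd' @ 5: {11,12}
'b' @ 6: {1,2,3,4,8,9,10,13}  ✓accept
final: {1,2,3,4,8,9,10,13}; accept 1 in set

Answer: ACCEPT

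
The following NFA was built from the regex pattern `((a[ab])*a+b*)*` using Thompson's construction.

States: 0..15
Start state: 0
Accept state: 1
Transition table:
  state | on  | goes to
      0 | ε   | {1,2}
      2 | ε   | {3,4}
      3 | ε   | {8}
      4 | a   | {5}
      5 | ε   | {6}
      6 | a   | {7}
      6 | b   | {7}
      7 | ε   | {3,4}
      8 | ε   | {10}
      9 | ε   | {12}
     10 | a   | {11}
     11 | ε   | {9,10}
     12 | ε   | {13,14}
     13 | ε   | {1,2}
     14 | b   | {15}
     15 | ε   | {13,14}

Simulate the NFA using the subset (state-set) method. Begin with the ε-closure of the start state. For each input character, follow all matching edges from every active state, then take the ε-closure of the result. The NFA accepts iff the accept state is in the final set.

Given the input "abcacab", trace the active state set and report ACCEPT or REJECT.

Answer: REJECT

Trace:
initial (ε-close {0}): {0,1,2,3,4,8,10}
'a' @ 1: {1,2,3,4,5,6,8,9,10,11,12,13,14}  [accepting]
'b' @ 2: {1,2,3,4,7,8,10,13,14,15}  [accepting]
'c' @ 3: {}  — no active states
rest 'acab' ignored (set empty)
final: {}; accept 1 not in set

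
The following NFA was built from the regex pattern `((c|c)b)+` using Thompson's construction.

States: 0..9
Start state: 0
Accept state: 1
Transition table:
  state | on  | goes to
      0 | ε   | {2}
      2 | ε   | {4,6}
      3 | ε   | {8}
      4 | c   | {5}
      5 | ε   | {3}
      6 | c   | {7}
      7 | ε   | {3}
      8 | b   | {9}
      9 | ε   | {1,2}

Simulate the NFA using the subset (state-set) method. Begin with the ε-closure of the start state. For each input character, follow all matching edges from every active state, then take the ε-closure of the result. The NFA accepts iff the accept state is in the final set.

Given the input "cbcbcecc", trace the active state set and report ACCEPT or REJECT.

initial (ε-close {0}): {0,2,4,6}
'c' @ 1: {3,5,7,8}
'b' @ 2: {1,2,4,6,9}  [accepting]
'c' @ 3: {3,5,7,8}
'b' @ 4: {1,2,4,6,9}  [accepting]
'c' @ 5: {3,5,7,8}
'e' @ 6: {}  — dead — no transitions
rest 'cc' ignored (set empty)
after full input: {}  (accept=1 not in)

Answer: REJECT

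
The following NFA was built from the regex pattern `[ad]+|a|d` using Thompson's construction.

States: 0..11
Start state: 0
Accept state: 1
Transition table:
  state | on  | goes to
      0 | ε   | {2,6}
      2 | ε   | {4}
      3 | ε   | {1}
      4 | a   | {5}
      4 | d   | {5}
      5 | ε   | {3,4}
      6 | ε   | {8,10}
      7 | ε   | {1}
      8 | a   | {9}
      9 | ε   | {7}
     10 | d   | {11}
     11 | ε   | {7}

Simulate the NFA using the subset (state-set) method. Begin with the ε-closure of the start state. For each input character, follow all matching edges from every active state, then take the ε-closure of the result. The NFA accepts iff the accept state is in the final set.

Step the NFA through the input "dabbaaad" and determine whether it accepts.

Answer: REJECT

Trace:
start: ε-closure({0}) = {0,2,4,6,8,10}
'd' @ 1: {1,3,4,5,7,11}  (accept∈set)
'a' @ 2: {1,3,4,5}  (accept∈set)
'b' @ 3: {}  — state set empty
rest 'baaad' ignored (set empty)
after full input: {}  (accept=1 not in)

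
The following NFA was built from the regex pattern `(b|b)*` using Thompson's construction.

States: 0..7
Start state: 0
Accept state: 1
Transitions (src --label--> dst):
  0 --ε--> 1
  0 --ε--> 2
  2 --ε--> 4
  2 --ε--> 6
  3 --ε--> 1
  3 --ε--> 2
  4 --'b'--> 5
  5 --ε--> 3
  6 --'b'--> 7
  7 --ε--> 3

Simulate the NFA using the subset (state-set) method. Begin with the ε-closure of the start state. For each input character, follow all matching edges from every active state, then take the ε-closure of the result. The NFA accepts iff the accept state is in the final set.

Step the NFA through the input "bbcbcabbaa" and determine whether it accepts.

initial (ε-close {0}): {0,1,2,4,6}
'b' @ 1: {1,2,3,4,5,6,7}  (accept∈set)
'b' @ 2: {1,2,3,4,5,6,7}  (accept∈set)
'c' @ 3: {}  — dead — no transitions
rest 'bcabbaa' ignored (set empty)
after full input: {}  (accept=1 not in)

Answer: REJECT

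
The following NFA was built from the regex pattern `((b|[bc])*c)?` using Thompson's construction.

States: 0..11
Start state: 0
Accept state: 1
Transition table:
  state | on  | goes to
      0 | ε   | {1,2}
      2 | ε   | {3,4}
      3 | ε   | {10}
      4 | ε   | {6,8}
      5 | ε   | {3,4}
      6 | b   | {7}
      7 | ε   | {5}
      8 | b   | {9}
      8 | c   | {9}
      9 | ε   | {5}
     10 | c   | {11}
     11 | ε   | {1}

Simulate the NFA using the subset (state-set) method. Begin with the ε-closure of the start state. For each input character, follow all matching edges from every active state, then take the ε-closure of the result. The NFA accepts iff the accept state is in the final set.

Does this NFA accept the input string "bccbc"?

initial (ε-close {0}): {0,1,2,3,4,6,8,10}
'b' @ 1: {3,4,5,6,7,8,9,10}
'c' @ 2: {1,3,4,5,6,8,9,10,11}  [accepting]
'c' @ 3: {1,3,4,5,6,8,9,10,11}  [accepting]
'b' @ 4: {3,4,5,6,7,8,9,10}
'c' @ 5: {1,3,4,5,6,8,9,10,11}  [accepting]
final: {1,3,4,5,6,8,9,10,11}; accept 1 in set

Answer: ACCEPT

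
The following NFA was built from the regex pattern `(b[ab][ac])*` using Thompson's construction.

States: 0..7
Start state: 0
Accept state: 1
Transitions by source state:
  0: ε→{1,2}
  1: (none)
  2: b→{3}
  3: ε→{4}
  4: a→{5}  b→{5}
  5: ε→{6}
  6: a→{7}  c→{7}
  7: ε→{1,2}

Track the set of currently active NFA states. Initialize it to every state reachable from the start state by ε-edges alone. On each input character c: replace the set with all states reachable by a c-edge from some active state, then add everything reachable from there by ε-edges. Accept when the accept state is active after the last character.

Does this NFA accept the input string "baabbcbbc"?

initial (ε-close {0}): {0,1,2}
'b' @ 1: {3,4}
'a' @ 2: {5,6}
'a' @ 3: {1,2,7}  ✓accept
'b' @ 4: {3,4}
'b' @ 5: {5,6}
'c' @ 6: {1,2,7}  ✓accept
'b' @ 7: {3,4}
'b' @ 8: {5,6}
'c' @ 9: {1,2,7}  ✓accept
end set {1,2,7} — state 1 in

Answer: ACCEPT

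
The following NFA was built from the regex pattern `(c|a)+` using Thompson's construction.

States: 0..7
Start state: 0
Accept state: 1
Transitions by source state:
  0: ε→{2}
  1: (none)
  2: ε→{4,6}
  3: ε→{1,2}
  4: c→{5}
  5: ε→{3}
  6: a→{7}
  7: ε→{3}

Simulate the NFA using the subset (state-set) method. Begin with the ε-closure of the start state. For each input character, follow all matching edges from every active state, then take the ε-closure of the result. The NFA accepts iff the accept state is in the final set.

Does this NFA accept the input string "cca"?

Answer: ACCEPT

Steps:
initial (ε-close {0}): {0,2,4,6}
'c' @ 1: {1,2,3,4,5,6}  [accepting]
'c' @ 2: {1,2,3,4,5,6}  [accepting]
'a' @ 3: {1,2,3,4,6,7}  [accepting]
end set {1,2,3,4,6,7} — state 1 in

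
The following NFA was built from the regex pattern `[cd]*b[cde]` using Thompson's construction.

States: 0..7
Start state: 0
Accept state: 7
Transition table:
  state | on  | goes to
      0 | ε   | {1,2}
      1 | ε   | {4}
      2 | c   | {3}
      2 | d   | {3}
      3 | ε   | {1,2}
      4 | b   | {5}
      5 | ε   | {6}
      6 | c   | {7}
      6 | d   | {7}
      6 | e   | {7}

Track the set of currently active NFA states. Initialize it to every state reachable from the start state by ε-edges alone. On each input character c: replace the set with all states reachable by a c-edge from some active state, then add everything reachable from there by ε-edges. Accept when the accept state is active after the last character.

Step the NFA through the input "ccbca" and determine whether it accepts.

Answer: REJECT

Trace:
S₀ = ε-closure({0}) = {0,1,2,4}
'c' @ 1: {1,2,3,4}
'c' @ 2: {1,2,3,4}
'b' @ 3: {5,6}
'c' @ 4: {7}  [accepting]
'a' @ 5: {}  — state set empty
end set {} — state 7 not in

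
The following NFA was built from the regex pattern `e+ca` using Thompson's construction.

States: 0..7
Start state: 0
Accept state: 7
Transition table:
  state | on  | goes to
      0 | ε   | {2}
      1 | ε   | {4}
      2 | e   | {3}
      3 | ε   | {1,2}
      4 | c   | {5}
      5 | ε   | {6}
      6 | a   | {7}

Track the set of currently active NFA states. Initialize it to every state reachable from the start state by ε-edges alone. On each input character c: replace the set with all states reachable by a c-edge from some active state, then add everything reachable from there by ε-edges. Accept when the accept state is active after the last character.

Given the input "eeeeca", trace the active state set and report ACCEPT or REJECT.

initial (ε-close {0}): {0,2}
'e' @ 1: {1,2,3,4}
'e' @ 2: {1,2,3,4}
'e' @ 3: {1,2,3,4}
'e' @ 4: {1,2,3,4}
'c' @ 5: {5,6}
'a' @ 6: {7}  (accept∈set)
end set {7} — state 7 in

Answer: ACCEPT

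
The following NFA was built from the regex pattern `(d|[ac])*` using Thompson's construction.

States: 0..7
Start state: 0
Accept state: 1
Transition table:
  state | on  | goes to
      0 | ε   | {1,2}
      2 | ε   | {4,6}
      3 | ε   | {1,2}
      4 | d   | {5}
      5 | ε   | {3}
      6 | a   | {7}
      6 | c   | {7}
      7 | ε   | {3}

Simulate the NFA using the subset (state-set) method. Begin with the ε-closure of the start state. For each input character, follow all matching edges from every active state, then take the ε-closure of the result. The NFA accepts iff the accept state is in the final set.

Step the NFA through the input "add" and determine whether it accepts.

S₀ = ε-closure({0}) = {0,1,2,4,6}
'a' @ 1: {1,2,3,4,6,7}  (accept∈set)
'd' @ 2: {1,2,3,4,5,6}  (accept∈set)
'd' @ 3: {1,2,3,4,5,6}  (accept∈set)
after full input: {1,2,3,4,5,6}  (accept=1 in)

Answer: ACCEPT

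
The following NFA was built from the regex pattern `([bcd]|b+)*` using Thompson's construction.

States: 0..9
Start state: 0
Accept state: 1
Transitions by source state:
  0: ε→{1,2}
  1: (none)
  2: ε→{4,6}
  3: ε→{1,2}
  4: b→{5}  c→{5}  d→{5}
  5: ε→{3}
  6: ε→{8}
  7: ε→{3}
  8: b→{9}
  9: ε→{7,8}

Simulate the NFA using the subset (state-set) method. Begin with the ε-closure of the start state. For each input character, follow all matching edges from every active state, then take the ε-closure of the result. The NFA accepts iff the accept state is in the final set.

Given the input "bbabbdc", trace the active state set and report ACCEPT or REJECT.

initial (ε-close {0}): {0,1,2,4,6,8}
'b' @ 1: {1,2,3,4,5,6,7,8,9}  (accept∈set)
'b' @ 2: {1,2,3,4,5,6,7,8,9}  (accept∈set)
'a' @ 3: {}  — dead — no transitions
rest 'bbdc' ignored (set empty)
final: {}; accept 1 not in set

Answer: REJECT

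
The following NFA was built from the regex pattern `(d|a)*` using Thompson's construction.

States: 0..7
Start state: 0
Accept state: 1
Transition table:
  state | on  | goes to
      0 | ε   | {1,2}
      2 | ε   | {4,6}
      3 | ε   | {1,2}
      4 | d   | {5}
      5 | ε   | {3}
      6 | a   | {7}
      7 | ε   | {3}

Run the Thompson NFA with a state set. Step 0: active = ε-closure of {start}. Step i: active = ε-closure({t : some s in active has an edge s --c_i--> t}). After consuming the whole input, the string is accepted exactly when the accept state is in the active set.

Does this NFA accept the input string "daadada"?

Answer: ACCEPT

Steps:
S₀ = ε-closure({0}) = {0,1,2,4,6}
'd' @ 1: {1,2,3,4,5,6}  [accepting]
'a' @ 2: {1,2,3,4,6,7}  [accepting]
'a' @ 3: {1,2,3,4,6,7}  [accepting]
'd' @ 4: {1,2,3,4,5,6}  [accepting]
'a' @ 5: {1,2,3,4,6,7}  [accepting]
'd' @ 6: {1,2,3,4,5,6}  [accepting]
'a' @ 7: {1,2,3,4,6,7}  [accepting]
end set {1,2,3,4,6,7} — state 1 in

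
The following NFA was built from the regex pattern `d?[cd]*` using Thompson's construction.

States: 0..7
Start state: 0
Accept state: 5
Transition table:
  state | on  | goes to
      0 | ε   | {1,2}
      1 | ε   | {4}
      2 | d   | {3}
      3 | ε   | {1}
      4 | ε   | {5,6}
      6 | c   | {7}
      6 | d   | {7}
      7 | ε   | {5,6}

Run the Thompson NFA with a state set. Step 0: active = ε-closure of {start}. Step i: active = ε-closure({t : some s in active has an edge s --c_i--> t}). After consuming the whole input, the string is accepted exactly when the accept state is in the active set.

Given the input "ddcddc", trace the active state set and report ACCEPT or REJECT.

S₀ = ε-closure({0}) = {0,1,2,4,5,6}
'd' @ 1: {1,3,4,5,6,7}  [accepting]
'd' @ 2: {5,6,7}  [accepting]
'c' @ 3: {5,6,7}  [accepting]
'd' @ 4: {5,6,7}  [accepting]
'd' @ 5: {5,6,7}  [accepting]
'c' @ 6: {5,6,7}  [accepting]
after full input: {5,6,7}  (accept=5 in)

Answer: ACCEPT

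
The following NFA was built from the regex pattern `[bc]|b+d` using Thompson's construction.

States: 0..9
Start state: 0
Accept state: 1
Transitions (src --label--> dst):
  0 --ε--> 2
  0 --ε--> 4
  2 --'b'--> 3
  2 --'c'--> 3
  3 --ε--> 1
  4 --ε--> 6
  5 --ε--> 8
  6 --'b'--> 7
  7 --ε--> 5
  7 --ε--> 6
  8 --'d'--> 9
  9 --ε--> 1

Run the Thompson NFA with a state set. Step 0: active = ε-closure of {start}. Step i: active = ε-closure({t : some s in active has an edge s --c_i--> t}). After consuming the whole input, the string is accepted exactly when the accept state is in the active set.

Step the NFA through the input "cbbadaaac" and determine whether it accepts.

Answer: REJECT

Steps:
initial (ε-close {0}): {0,2,4,6}
'c' @ 1: {1,3}  (accept∈set)
'b' @ 2: {}  — state set empty
rest 'badaaac' ignored (set empty)
end set {} — state 1 not in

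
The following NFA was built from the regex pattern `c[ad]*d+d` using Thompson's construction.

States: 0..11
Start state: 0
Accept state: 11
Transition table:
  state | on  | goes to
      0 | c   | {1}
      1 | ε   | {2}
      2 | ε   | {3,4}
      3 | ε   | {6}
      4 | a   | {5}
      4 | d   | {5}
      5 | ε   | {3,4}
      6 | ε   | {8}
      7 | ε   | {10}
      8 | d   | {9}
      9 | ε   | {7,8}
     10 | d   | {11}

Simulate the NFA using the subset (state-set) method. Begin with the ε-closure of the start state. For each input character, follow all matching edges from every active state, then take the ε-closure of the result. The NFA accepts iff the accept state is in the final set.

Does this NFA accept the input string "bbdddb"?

Answer: REJECT

Derivation:
start: ε-closure({0}) = {0}
'b' @ 1: {}  — no active states
rest 'bdddb' ignored (set empty)
after full input: {}  (accept=11 not in)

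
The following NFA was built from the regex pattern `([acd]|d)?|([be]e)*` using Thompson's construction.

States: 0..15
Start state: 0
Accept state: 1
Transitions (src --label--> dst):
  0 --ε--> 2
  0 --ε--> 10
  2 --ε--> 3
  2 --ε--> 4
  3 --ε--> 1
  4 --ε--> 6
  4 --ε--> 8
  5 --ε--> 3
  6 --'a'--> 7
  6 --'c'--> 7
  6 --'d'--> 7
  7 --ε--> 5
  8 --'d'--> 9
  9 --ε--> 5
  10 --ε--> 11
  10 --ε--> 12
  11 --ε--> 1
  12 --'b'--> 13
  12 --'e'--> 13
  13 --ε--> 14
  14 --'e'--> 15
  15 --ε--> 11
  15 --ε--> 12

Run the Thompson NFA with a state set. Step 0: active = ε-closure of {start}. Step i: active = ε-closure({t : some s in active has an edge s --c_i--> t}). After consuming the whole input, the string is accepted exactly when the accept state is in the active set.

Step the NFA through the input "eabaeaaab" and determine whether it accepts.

Answer: REJECT

Derivation:
S₀ = ε-closure({0}) = {0,1,2,3,4,6,8,10,11,12}
'e' @ 1: {13,14}
'a' @ 2: {}  — dead — no transitions
rest 'baeaaab' ignored (set empty)
end set {} — state 1 not in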